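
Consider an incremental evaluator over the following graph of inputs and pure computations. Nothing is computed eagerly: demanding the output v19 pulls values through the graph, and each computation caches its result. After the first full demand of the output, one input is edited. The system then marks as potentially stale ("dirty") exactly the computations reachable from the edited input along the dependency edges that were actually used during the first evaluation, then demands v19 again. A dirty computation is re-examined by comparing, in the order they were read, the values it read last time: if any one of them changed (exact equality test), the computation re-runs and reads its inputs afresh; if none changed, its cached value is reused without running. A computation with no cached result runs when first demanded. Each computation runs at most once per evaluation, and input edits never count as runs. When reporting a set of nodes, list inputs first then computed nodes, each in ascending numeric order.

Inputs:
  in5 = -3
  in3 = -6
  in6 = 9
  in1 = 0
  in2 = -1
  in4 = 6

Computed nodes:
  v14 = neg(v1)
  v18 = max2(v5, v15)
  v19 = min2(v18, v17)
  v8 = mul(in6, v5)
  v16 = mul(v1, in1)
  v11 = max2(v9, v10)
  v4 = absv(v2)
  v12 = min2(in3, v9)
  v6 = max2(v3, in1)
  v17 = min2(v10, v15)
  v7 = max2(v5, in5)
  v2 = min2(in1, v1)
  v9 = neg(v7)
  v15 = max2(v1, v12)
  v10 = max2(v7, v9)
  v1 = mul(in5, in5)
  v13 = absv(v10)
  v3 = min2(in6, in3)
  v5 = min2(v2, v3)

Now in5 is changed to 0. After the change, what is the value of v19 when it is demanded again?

Initial pass — values computed on the first demand:
  v1 = mul(-3, -3) = 9
  v2 = min2(0, 9) = 0
  v3 = min2(9, -6) = -6
  v5 = min2(0, -6) = -6
  v7 = max2(-6, -3) = -3
  v9 = neg(-3) = 3
  v10 = max2(-3, 3) = 3
  v12 = min2(-6, 3) = -6
  v15 = max2(9, -6) = 9
  v17 = min2(3, 9) = 3
  v18 = max2(-6, 9) = 9
  v19 = min2(9, 3) = 3

Second demand — change propagation:
  v1: re-runs because in5 -3->0; in5 -3->0; new result 0.
  v2: re-runs because v1 9->0; new result 0 (unchanged).
  v5: re-examined; everything it read last time is the same (v2 unchanged, v3 unchanged) — cache -6 kept, no run.
  v7: re-runs because in5 -3->0; new result 0.
  v9: re-runs because v7 -3->0; new result 0.
  v10: re-runs because v7 -3->0; v9 3->0; new result 0.
  v12: re-runs because v9 3->0; new result -6 (unchanged).
  v15: re-runs because v1 9->0; new result 0.
  v17: re-runs because v10 3->0; v15 9->0; new result 0.
  v18: re-runs because v15 9->0; new result 0.
  v19: re-runs because v18 9->0; v17 3->0; new result 0.

The important point: at v5 every value read last time is unchanged, so the dirty flag clears without a run.

v19 now evaluates to 0.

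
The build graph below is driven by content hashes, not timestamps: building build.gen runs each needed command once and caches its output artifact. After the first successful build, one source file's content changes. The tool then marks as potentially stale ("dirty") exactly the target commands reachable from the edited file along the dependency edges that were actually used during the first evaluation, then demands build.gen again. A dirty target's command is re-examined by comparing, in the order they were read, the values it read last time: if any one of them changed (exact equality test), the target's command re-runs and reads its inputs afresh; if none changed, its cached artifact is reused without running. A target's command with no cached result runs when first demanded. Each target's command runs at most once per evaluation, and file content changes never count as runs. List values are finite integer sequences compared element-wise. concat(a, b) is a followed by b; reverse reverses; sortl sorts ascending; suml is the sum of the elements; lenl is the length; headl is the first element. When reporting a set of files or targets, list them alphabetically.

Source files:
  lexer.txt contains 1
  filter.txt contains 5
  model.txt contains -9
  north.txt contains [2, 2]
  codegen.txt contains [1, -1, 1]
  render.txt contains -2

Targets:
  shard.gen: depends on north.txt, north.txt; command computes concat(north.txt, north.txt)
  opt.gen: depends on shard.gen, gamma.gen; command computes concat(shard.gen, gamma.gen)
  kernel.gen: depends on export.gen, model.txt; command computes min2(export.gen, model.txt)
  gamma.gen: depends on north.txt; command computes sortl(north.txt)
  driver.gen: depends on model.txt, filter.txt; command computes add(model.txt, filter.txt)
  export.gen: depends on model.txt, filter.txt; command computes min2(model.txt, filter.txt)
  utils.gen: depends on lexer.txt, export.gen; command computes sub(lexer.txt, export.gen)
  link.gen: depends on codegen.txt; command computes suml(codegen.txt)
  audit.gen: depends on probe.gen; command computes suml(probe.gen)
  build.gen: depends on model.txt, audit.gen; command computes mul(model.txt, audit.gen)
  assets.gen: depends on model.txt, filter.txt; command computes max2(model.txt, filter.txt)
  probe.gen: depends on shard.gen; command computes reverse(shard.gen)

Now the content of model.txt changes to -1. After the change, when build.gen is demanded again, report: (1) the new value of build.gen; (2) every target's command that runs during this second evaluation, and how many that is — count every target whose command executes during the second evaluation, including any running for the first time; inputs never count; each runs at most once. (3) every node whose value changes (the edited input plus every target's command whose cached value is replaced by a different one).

build.gen now evaluates to -8.
Run set: build.gen (1 run).
Changed values: build.gen, model.txt.

Initial pass — values computed on the first demand:
  shard.gen = concat([2, 2], [2, 2]) = [2, 2, 2, 2]
  probe.gen = reverse([2, 2, 2, 2]) = [2, 2, 2, 2]
  audit.gen = suml([2, 2, 2, 2]) = 8
  build.gen = mul(-9, 8) = -72

Second demand — change propagation:
  build.gen: re-runs because model.txt -9->-1; new result -8.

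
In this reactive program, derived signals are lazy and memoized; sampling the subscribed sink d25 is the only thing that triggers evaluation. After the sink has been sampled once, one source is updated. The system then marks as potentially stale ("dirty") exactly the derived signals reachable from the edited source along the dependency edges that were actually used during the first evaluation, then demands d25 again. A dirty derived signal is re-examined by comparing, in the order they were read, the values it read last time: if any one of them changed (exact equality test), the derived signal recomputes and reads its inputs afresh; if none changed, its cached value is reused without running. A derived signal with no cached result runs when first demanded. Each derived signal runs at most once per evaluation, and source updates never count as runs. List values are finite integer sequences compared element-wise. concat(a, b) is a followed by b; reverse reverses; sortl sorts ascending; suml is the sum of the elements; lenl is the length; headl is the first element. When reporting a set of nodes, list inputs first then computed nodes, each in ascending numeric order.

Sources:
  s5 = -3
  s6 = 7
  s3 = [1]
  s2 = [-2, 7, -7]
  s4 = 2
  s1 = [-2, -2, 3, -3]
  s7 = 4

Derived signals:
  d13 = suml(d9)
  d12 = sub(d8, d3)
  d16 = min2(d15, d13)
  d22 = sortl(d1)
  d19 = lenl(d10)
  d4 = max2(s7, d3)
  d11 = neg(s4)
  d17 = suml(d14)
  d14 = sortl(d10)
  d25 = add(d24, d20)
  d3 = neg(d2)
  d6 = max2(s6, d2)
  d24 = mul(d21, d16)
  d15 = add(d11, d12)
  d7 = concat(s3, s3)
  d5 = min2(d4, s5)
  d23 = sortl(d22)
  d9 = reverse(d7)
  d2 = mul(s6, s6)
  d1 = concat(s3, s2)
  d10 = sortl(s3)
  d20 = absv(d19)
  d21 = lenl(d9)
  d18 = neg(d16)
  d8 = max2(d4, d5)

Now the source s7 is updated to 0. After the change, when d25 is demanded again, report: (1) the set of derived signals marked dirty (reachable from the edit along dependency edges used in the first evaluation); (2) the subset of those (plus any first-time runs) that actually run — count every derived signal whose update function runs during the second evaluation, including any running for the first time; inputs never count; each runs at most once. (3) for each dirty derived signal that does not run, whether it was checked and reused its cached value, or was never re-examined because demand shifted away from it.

First demand of the output computes:
  d2 = mul(7, 7) = 49
  d3 = neg(49) = -49
  d4 = max2(4, -49) = 4
  d5 = min2(4, -3) = -3
  d7 = concat([1], [1]) = [1, 1]
  d8 = max2(4, -3) = 4
  d9 = reverse([1, 1]) = [1, 1]
  d10 = sortl([1]) = [1]
  d11 = neg(2) = -2
  d12 = sub(4, -49) = 53
  d13 = suml([1, 1]) = 2
  d15 = add(-2, 53) = 51
  d16 = min2(51, 2) = 2
  d19 = lenl([1]) = 1
  d20 = absv(1) = 1
  d21 = lenl([1, 1]) = 2
  d24 = mul(2, 2) = 4
  d25 = add(4, 1) = 5

After the edit, cleaning proceeds:
  d4: a read changed (s7 4->0) — executes, giving 0.
  d5: a read changed (d4 4->0) — executes, giving -3 — identical to its old value.
  d8: a read changed (d4 4->0) — executes, giving 0.
  d12: a read changed (d8 4->0) — executes, giving 49.
  d15: a read changed (d12 53->49) — executes, giving 47.
  d16: a read changed (d15 51->47) — executes, giving 2 — identical to its old value.
  d24: dirty, but its reads are unchanged (d21 unchanged, d16 unchanged); cached 4 stands.
  d25: dirty, but its reads are unchanged (d24 unchanged, d20 unchanged); cached 5 stands.

Note where the cutoff bites: d24 is checked, finds nothing changed, and keeps its cache.

The edit dirties: d4, d5, d8, d12, d15, d16, d24, d25.
6 derived signals run: d4, d5, d8, d12, d15, d16.
Cache hits after checking: d24, d25.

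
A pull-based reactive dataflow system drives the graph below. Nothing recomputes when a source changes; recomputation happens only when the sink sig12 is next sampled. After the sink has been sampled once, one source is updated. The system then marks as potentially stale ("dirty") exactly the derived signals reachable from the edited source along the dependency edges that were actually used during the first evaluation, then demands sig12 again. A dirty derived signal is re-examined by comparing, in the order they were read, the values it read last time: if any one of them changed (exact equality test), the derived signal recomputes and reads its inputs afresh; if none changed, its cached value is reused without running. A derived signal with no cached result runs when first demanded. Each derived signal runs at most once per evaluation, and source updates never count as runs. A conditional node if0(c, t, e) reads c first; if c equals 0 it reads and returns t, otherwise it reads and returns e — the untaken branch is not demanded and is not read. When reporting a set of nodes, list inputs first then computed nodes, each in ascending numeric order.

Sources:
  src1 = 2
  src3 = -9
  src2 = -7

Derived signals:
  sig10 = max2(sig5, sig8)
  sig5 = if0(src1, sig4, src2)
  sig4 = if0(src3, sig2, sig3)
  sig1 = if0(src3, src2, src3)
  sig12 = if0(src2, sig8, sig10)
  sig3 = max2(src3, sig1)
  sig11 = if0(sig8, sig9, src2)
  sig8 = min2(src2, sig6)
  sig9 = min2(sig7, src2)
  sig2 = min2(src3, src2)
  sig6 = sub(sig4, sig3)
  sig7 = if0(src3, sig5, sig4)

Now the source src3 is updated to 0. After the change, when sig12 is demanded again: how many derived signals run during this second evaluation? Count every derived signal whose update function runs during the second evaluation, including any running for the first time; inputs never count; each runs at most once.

First evaluation (everything demanded from the output):
  sig1 = if0(src3=-9 -> else branch src3) = -9
  sig3 = max2(-9, -9) = -9
  sig4 = if0(src3=-9 -> else branch sig3) = -9
  sig5 = if0(src1=2 -> else branch src2) = -7
  sig6 = sub(-9, -9) = 0
  sig8 = min2(-7, 0) = -7
  sig10 = max2(-7, -7) = -7
  sig12 = if0(src2=-7 -> else branch sig10) = -7

Propagation after the edit:
  sig1: runs — src3 -9->0; src3 -9->0; result -7.
  sig2: demanded for the first time — runs, produces -7.
  sig3: runs — src3 -9->0; sig1 -9->-7; result 0.
  sig4: runs — src3 -9->0; sig3 -9->0; result -7.
  sig6: runs — sig4 -9->-7; sig3 -9->0; result -7.
  sig8: runs — sig6 0->-7; result -7 (same value as before).
  sig10: checked — values it read are unchanged (sig5 unchanged, sig8 unchanged); reused cached -7 without running.
  sig12: checked — values it read are unchanged (src2 unchanged, sig10 unchanged); reused cached -7 without running.

Key observation: a condition flipped, so demand reaches new nodes — sig2 runs for the first time.

Derived signals that run: sig1, sig2, sig3, sig4, sig6, sig8 — 6 in total.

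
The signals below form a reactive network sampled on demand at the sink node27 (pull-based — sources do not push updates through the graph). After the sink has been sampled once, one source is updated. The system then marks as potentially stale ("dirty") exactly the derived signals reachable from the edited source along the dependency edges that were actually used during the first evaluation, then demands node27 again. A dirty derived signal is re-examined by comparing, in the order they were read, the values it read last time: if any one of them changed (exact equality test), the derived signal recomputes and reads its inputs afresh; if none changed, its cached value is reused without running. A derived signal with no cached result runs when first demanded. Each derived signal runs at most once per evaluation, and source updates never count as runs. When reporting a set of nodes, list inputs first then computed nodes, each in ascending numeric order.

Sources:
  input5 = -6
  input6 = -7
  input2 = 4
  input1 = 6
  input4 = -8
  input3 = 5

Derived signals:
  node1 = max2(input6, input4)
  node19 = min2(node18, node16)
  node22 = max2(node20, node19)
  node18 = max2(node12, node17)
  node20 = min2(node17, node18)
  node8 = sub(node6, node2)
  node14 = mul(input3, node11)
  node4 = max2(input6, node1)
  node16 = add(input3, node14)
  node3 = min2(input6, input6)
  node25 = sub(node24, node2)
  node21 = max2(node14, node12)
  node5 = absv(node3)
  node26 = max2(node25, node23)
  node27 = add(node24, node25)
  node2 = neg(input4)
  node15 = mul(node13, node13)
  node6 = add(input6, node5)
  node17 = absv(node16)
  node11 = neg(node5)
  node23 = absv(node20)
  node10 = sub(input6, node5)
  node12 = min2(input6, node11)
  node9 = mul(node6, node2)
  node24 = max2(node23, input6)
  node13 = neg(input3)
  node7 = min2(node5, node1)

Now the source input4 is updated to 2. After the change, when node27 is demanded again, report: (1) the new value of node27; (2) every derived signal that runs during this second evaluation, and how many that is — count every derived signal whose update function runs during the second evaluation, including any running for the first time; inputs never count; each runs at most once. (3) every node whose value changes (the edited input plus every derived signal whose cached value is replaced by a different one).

Initial pass — values computed on the first demand:
  node2 = neg(-8) = 8
  node3 = min2(-7, -7) = -7
  node5 = absv(-7) = 7
  node11 = neg(7) = -7
  node12 = min2(-7, -7) = -7
  node14 = mul(5, -7) = -35
  node16 = add(5, -35) = -30
  node17 = absv(-30) = 30
  node18 = max2(-7, 30) = 30
  node20 = min2(30, 30) = 30
  node23 = absv(30) = 30
  node24 = max2(30, -7) = 30
  node25 = sub(30, 8) = 22
  node27 = add(30, 22) = 52

Second demand — change propagation:
  node2: re-runs because input4 -8->2; new result -2.
  node25: re-runs because node2 8->-2; new result 32.
  node27: re-runs because node25 22->32; new result 62.

node27 now evaluates to 62.
Run set: node2, node25, node27 (3 run).
Changed values: input4, node2, node25, node27.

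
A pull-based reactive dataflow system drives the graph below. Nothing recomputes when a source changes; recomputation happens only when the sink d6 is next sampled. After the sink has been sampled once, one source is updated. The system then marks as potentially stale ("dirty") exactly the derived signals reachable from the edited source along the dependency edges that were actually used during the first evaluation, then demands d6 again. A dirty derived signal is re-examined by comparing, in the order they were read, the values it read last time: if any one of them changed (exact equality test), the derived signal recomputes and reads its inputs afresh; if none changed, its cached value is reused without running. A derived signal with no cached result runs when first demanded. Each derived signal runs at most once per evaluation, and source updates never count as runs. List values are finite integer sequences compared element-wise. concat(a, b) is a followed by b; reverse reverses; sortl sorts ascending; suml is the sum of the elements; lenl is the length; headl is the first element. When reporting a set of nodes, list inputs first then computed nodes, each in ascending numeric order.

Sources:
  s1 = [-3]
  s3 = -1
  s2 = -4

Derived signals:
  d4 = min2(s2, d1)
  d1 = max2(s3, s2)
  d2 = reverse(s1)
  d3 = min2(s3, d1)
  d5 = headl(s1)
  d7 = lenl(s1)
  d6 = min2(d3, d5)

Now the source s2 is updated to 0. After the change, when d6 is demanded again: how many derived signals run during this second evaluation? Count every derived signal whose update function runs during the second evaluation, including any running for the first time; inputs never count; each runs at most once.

Derived signals that run: d1, d3 — 2 in total.
Key observation: the change is absorbed at d3 — it re-runs but produces the same value, and the output's value is unchanged.

First evaluation (everything demanded from the output):
  d1 = max2(-1, -4) = -1
  d3 = min2(-1, -1) = -1
  d5 = headl([-3]) = -3
  d6 = min2(-1, -3) = -3

Propagation after the edit:
  d1: runs — s2 -4->0; result 0.
  d3: runs — d1 -1->0; result -1 (same value as before).
  d6: checked — values it read are unchanged (d3 unchanged, d5 unchanged); reused cached -3 without running.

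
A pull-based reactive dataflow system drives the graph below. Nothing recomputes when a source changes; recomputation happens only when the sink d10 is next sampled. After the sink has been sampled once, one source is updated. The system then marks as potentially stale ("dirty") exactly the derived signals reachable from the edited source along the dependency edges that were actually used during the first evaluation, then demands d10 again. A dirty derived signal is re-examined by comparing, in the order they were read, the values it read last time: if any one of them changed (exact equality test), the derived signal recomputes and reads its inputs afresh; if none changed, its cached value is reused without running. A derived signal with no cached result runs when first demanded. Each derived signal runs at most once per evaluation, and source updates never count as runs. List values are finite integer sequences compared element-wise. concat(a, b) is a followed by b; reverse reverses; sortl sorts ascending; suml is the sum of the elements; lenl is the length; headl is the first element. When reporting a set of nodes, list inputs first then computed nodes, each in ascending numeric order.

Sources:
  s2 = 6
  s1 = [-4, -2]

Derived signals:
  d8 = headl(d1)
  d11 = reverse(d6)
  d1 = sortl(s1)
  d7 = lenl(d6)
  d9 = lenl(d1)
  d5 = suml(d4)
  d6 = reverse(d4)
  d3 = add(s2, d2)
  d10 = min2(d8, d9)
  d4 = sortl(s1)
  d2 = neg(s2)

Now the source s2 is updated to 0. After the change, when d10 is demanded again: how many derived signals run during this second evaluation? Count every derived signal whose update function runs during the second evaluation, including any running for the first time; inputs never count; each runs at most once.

Derived signals that run: none — 0 in total.
Key observation: s2 is never demanded by the output, so the edit triggers no recomputation at all.

First evaluation (everything demanded from the output):
  d1 = sortl([-4, -2]) = [-4, -2]
  d8 = headl([-4, -2]) = -4
  d9 = lenl([-4, -2]) = 2
  d10 = min2(-4, 2) = -4

Propagation after the edit:
  s2 feeds no computation that the output demands — nothing is marked dirty and nothing runs.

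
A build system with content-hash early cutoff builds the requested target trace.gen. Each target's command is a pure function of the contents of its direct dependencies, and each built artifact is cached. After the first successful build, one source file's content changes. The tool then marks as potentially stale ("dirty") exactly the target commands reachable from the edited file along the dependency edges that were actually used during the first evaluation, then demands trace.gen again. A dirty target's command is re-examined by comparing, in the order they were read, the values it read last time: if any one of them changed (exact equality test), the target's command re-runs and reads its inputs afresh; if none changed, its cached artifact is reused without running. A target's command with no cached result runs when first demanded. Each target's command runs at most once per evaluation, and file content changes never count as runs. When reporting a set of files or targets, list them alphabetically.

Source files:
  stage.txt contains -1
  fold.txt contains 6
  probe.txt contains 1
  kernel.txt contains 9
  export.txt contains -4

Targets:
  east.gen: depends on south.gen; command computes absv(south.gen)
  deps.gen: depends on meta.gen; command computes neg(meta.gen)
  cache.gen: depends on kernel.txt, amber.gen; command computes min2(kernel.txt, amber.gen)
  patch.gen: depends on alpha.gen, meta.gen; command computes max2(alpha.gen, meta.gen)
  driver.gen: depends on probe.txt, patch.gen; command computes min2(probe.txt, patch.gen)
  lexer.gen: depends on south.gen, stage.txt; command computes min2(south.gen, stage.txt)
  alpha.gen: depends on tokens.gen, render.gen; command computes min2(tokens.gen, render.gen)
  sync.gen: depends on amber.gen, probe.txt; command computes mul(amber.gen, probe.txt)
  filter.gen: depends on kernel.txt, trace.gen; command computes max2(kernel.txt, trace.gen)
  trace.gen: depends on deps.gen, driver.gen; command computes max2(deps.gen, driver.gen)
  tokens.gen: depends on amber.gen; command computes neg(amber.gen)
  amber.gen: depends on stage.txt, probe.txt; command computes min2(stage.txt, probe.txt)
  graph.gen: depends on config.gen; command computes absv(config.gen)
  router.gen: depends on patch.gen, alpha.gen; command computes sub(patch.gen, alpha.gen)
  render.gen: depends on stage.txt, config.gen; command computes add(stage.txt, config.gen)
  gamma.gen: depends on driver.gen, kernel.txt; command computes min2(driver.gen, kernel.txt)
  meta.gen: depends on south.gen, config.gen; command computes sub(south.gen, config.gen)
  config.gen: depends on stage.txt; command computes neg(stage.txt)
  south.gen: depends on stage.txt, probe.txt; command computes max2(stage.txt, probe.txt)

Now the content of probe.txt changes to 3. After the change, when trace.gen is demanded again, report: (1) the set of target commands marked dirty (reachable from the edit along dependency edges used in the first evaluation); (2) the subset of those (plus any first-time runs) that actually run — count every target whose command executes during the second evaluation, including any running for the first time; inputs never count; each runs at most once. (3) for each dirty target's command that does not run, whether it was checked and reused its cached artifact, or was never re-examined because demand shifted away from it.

Marked dirty: alpha.gen, amber.gen, deps.gen, driver.gen, meta.gen, patch.gen, south.gen, tokens.gen, trace.gen.
Target commands that run: amber.gen, deps.gen, driver.gen, meta.gen, patch.gen, south.gen, trace.gen — 7 in total.
Checked but reused from cache: alpha.gen, tokens.gen.
Key observation: the cutoff stops propagation at tokens.gen — its inputs' values are unchanged, so it reuses its cache.

First evaluation (everything demanded from the output):
  amber.gen = min2(-1, 1) = -1
  config.gen = neg(-1) = 1
  render.gen = add(-1, 1) = 0
  south.gen = max2(-1, 1) = 1
  meta.gen = sub(1, 1) = 0
  deps.gen = neg(0) = 0
  tokens.gen = neg(-1) = 1
  alpha.gen = min2(1, 0) = 0
  patch.gen = max2(0, 0) = 0
  driver.gen = min2(1, 0) = 0
  trace.gen = max2(0, 0) = 0

Propagation after the edit:
  amber.gen: runs — probe.txt 1->3; result -1 (same value as before).
  south.gen: runs — probe.txt 1->3; result 3.
  meta.gen: runs — south.gen 1->3; result 2.
  deps.gen: runs — meta.gen 0->2; result -2.
  tokens.gen: checked — values it read are unchanged (amber.gen unchanged); reused cached 1 without running.
  alpha.gen: checked — values it read are unchanged (tokens.gen unchanged, render.gen unchanged); reused cached 0 without running.
  patch.gen: runs — meta.gen 0->2; result 2.
  driver.gen: runs — probe.txt 1->3; patch.gen 0->2; result 2.
  trace.gen: runs — deps.gen 0->-2; driver.gen 0->2; result 2.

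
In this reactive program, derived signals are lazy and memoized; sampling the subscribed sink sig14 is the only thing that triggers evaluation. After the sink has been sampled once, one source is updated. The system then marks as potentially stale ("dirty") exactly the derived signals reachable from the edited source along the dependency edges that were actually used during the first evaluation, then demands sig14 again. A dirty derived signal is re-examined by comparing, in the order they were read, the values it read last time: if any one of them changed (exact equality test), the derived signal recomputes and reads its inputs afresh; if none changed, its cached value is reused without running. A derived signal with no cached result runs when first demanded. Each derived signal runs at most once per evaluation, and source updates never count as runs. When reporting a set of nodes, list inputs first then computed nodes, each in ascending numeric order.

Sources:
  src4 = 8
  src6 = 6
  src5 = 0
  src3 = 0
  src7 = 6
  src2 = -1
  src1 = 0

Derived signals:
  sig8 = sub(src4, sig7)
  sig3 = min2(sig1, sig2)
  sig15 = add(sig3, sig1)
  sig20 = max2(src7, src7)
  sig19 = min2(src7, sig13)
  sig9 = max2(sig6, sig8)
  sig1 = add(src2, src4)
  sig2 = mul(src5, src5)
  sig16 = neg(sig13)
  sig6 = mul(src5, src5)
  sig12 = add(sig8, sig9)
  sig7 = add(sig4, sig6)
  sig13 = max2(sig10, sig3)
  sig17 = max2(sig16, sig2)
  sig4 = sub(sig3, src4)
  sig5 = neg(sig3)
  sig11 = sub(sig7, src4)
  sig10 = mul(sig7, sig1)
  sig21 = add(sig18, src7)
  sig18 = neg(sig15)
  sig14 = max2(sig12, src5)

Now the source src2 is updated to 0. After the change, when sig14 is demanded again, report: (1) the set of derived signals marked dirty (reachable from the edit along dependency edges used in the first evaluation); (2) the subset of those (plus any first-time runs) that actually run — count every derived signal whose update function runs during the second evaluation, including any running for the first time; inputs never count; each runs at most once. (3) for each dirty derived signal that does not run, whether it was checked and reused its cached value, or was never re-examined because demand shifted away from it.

First demand of the output computes:
  sig1 = add(-1, 8) = 7
  sig2 = mul(0, 0) = 0
  sig3 = min2(7, 0) = 0
  sig4 = sub(0, 8) = -8
  sig6 = mul(0, 0) = 0
  sig7 = add(-8, 0) = -8
  sig8 = sub(8, -8) = 16
  sig9 = max2(0, 16) = 16
  sig12 = add(16, 16) = 32
  sig14 = max2(32, 0) = 32

After the edit, cleaning proceeds:
  sig1: a read changed (src2 -1->0) — executes, giving 8.
  sig3: a read changed (sig1 7->8) — executes, giving 0 — identical to its old value.
  sig4: dirty, but its reads are unchanged (sig3 unchanged, src4 unchanged); cached -8 stands.
  sig7: dirty, but its reads are unchanged (sig4 unchanged, sig6 unchanged); cached -8 stands.
  sig8: dirty, but its reads are unchanged (src4 unchanged, sig7 unchanged); cached 16 stands.
  sig9: dirty, but its reads are unchanged (sig6 unchanged, sig8 unchanged); cached 16 stands.
  sig12: dirty, but its reads are unchanged (sig8 unchanged, sig9 unchanged); cached 32 stands.
  sig14: dirty, but its reads are unchanged (sig12 unchanged, src5 unchanged); cached 32 stands.

Note the absorption at sig3: it re-runs yet its value is the same, leaving the output's value untouched.

The edit dirties: sig1, sig3, sig4, sig7, sig8, sig9, sig12, sig14.
2 derived signals run: sig1, sig3.
Cache hits after checking: sig4, sig7, sig8, sig9, sig12, sig14.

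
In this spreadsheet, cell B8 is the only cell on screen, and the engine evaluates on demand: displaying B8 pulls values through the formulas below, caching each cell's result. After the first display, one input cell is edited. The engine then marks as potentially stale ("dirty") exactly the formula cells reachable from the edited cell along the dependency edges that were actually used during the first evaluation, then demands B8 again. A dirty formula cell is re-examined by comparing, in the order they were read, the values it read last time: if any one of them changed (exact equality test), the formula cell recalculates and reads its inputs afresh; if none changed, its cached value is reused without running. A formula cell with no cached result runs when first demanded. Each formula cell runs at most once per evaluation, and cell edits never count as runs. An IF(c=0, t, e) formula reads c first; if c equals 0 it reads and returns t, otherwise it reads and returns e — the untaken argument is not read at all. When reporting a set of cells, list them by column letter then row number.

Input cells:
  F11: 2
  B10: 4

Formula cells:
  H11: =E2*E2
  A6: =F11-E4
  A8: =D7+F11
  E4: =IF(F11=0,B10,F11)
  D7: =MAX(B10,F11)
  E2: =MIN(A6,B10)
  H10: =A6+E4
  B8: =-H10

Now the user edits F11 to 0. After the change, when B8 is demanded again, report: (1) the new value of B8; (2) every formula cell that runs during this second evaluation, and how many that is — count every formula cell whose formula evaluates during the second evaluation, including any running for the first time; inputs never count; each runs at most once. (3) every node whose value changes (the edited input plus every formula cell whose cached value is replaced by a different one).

Initial pass — values computed on the first demand:
  E4 = IF(F11=0: F11=2 -> else branch F11) = 2
  A6 = 2 - 2 = 0
  H10 = 0 + 2 = 2
  B8 = -(2) = -2

Second demand — change propagation:
  E4: re-runs because F11 2->0; F11 2->0; new result 4.
  A6: re-runs because F11 2->0; E4 2->4; new result -4.
  H10: re-runs because A6 0->-4; E4 2->4; new result 0.
  B8: re-runs because H10 2->0; new result 0.

B8 now evaluates to 0.
Run set: A6, B8, E4, H10 (4 run).
Changed values: A6, B8, E4, F11, H10.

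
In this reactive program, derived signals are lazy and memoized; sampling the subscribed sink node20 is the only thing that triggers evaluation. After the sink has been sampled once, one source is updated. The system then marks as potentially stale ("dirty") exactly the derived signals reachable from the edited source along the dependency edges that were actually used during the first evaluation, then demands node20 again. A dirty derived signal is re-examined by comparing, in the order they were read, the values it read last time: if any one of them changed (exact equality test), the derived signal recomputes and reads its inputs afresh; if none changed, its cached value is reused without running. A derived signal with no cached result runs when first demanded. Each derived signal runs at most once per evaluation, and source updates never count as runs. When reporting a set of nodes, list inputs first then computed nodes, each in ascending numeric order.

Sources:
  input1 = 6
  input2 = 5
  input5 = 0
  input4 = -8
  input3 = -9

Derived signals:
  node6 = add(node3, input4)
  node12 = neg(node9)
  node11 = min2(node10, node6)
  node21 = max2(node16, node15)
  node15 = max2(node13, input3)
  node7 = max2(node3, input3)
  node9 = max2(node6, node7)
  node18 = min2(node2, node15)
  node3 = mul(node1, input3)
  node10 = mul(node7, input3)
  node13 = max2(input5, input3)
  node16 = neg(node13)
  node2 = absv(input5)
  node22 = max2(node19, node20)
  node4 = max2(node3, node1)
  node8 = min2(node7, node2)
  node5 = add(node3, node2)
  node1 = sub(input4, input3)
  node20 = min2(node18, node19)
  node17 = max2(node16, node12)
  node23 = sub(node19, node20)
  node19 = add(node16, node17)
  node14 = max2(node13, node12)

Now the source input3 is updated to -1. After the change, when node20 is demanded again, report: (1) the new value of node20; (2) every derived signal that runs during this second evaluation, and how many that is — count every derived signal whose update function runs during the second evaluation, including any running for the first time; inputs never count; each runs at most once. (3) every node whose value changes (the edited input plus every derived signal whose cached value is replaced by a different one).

First demand of the output computes:
  node1 = sub(-8, -9) = 1
  node2 = absv(0) = 0
  node3 = mul(1, -9) = -9
  node6 = add(-9, -8) = -17
  node7 = max2(-9, -9) = -9
  node9 = max2(-17, -9) = -9
  node12 = neg(-9) = 9
  node13 = max2(0, -9) = 0
  node15 = max2(0, -9) = 0
  node16 = neg(0) = 0
  node17 = max2(0, 9) = 9
  node18 = min2(0, 0) = 0
  node19 = add(0, 9) = 9
  node20 = min2(0, 9) = 0

After the edit, cleaning proceeds:
  node1: a read changed (input3 -9->-1) — executes, giving -7.
  node3: a read changed (node1 1->-7; input3 -9->-1) — executes, giving 7.
  node6: a read changed (node3 -9->7) — executes, giving -1.
  node7: a read changed (node3 -9->7; input3 -9->-1) — executes, giving 7.
  node9: a read changed (node6 -17->-1; node7 -9->7) — executes, giving 7.
  node12: a read changed (node9 -9->7) — executes, giving -7.
  node13: a read changed (input3 -9->-1) — executes, giving 0 — identical to its old value.
  node15: a read changed (input3 -9->-1) — executes, giving 0 — identical to its old value.
  node16: dirty, but its reads are unchanged (node13 unchanged); cached 0 stands.
  node17: a read changed (node12 9->-7) — executes, giving 0.
  node18: dirty, but its reads are unchanged (node2 unchanged, node15 unchanged); cached 0 stands.
  node19: a read changed (node17 9->0) — executes, giving 0.
  node20: a read changed (node19 9->0) — executes, giving 0 — identical to its old value.

Note where the cutoff bites: node16 is checked, finds nothing changed, and keeps its cache.

Demanding node20 again yields 0.
11 derived signals run: node1, node3, node6, node7, node9, node12, node13, node15, node17, node19, node20.
The nodes whose values change: input3, node1, node3, node6, node7, node9, node12, node17, node19.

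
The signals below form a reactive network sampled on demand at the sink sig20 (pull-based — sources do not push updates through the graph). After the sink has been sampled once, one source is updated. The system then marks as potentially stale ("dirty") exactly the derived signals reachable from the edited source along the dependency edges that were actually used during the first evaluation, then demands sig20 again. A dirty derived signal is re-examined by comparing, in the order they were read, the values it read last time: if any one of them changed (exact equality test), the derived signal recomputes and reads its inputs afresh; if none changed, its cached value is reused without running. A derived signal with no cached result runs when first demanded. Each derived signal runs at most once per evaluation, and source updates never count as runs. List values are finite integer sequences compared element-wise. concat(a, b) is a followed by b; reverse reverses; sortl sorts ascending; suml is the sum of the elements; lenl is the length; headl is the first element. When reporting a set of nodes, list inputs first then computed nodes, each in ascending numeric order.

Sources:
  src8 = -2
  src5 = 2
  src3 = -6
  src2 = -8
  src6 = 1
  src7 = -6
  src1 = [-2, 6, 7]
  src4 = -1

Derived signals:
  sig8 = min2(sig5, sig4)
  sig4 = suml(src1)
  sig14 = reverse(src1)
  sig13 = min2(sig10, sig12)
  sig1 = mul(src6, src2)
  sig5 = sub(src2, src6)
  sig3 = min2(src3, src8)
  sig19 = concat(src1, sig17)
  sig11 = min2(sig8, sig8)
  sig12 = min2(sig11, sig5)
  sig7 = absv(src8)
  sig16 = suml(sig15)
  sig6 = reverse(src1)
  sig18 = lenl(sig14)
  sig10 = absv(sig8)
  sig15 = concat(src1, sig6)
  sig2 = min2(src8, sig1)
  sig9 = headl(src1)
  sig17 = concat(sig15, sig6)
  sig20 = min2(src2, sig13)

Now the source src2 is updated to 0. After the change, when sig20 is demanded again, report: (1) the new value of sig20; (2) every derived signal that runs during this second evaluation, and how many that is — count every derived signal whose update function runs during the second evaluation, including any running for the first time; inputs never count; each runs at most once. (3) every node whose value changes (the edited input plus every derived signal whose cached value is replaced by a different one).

sig20 now evaluates to -1.
Run set: sig5, sig8, sig10, sig11, sig12, sig13, sig20 (7 run).
Changed values: src2, sig5, sig8, sig10, sig11, sig12, sig13, sig20.

Initial pass — values computed on the first demand:
  sig4 = suml([-2, 6, 7]) = 11
  sig5 = sub(-8, 1) = -9
  sig8 = min2(-9, 11) = -9
  sig10 = absv(-9) = 9
  sig11 = min2(-9, -9) = -9
  sig12 = min2(-9, -9) = -9
  sig13 = min2(9, -9) = -9
  sig20 = min2(-8, -9) = -9

Second demand — change propagation:
  sig5: re-runs because src2 -8->0; new result -1.
  sig8: re-runs because sig5 -9->-1; new result -1.
  sig10: re-runs because sig8 -9->-1; new result 1.
  sig11: re-runs because sig8 -9->-1; sig8 -9->-1; new result -1.
  sig12: re-runs because sig11 -9->-1; sig5 -9->-1; new result -1.
  sig13: re-runs because sig10 9->1; sig12 -9->-1; new result -1.
  sig20: re-runs because src2 -8->0; sig13 -9->-1; new result -1.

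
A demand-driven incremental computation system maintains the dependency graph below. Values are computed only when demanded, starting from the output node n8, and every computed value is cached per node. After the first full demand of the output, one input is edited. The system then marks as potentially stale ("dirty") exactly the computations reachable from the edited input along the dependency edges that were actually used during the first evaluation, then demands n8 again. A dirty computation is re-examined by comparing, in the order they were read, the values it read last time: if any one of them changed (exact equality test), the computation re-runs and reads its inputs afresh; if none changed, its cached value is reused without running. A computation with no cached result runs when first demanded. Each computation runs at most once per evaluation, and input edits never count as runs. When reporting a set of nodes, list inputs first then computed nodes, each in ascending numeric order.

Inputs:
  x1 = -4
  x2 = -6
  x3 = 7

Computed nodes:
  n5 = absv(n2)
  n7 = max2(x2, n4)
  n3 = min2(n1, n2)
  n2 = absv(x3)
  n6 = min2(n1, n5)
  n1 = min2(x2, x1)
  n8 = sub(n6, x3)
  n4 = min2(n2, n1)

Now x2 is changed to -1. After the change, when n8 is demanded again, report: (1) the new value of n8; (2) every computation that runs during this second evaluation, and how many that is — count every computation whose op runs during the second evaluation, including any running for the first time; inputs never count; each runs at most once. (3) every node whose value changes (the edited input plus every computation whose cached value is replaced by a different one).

First evaluation (everything demanded from the output):
  n1 = min2(-6, -4) = -6
  n2 = absv(7) = 7
  n5 = absv(7) = 7
  n6 = min2(-6, 7) = -6
  n8 = sub(-6, 7) = -13

Propagation after the edit:
  n1: runs — x2 -6->-1; result -4.
  n6: runs — n1 -6->-4; result -4.
  n8: runs — n6 -6->-4; result -11.

New value of n8: -11.
Computations that run: n1, n6, n8 — 3 in total.
Values that change: x2, n1, n6, n8.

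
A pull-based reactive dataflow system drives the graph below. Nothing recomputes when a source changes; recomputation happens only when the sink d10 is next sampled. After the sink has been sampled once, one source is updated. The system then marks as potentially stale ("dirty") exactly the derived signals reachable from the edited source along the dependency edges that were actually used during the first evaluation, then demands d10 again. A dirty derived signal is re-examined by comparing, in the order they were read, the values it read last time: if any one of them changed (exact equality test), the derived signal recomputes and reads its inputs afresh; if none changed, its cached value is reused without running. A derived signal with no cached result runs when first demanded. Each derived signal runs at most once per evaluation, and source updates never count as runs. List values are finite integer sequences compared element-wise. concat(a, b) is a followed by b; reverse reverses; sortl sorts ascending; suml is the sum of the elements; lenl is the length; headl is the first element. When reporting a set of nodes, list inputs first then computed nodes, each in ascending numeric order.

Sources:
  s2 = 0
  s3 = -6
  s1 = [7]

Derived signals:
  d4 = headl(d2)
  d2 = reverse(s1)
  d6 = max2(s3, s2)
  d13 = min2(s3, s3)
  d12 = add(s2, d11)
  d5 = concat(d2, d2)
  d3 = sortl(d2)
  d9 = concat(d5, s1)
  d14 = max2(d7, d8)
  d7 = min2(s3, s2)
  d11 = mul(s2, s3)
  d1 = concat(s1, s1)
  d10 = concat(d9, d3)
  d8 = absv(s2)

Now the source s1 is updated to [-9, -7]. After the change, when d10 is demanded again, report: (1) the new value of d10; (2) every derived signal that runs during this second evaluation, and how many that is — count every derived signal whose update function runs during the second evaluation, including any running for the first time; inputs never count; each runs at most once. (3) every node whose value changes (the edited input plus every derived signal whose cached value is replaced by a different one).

First evaluation (everything demanded from the output):
  d2 = reverse([7]) = [7]
  d3 = sortl([7]) = [7]
  d5 = concat([7], [7]) = [7, 7]
  d9 = concat([7, 7], [7]) = [7, 7, 7]
  d10 = concat([7, 7, 7], [7]) = [7, 7, 7, 7]

Propagation after the edit:
  d2: runs — s1 [7]->[-9, -7]; result [-7, -9].
  d3: runs — d2 [7]->[-7, -9]; result [-9, -7].
  d5: runs — d2 [7]->[-7, -9]; d2 [7]->[-7, -9]; result [-7, -9, -7, -9].
  d9: runs — d5 [7, 7]->[-7, -9, -7, -9]; s1 [7]->[-9, -7]; result [-7, -9, -7, -9, -9, -7].
  d10: runs — d9 [7, 7, 7]->[-7, -9, -7, -9, -9, -7]; d3 [7]->[-9, -7]; result [-7, -9, -7, -9, -9, -7, -9, -7].

New value of d10: [-7, -9, -7, -9, -9, -7, -9, -7].
Derived signals that run: d2, d3, d5, d9, d10 — 5 in total.
Values that change: s1, d2, d3, d5, d9, d10.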